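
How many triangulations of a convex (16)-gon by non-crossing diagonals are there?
C_14 = 2674440

These polygon triangulations are counted by the Catalan number C_n = (1/(n + 1)) · C(2n, n). For n = 14: C_14 = (1/15) · C(28, 14) = 40116600/15 = 2674440.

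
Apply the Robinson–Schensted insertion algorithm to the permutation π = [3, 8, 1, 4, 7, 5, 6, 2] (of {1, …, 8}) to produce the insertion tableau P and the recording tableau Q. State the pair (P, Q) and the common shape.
P = [1, 2, 5, 6] / [3, 4] / [7] / [8];  Q = [1, 2, 5, 7] / [3, 4] / [6] / [8];  common shape = (4, 2, 1, 1)

Row-insert the values π_1, π_2, … into P one at a time, bumping the leftmost entry strictly greater than the inserted value down to the next row. The recording tableau Q records, in position (i, j), the step at which that cell was added to P.
  Insert 3 (step 1): P = [3];  Q = [1]
  Insert 8 (step 2): P = [3, 8];  Q = [1, 2]
  Insert 1 (step 3): P = [1, 8] / [3];  Q = [1, 2] / [3]
  Insert 4 (step 4): P = [1, 4] / [3, 8];  Q = [1, 2] / [3, 4]
  Insert 7 (step 5): P = [1, 4, 7] / [3, 8];  Q = [1, 2, 5] / [3, 4]
  Insert 5 (step 6): P = [1, 4, 5] / [3, 7] / [8];  Q = [1, 2, 5] / [3, 4] / [6]
  Insert 6 (step 7): P = [1, 4, 5, 6] / [3, 7] / [8];  Q = [1, 2, 5, 7] / [3, 4] / [6]
  Insert 2 (step 8): P = [1, 2, 5, 6] / [3, 4] / [7] / [8];  Q = [1, 2, 5, 7] / [3, 4] / [6] / [8]
Final shape: (4, 2, 1, 1).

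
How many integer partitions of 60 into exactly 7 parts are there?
p(60, 7 parts) = 23961

Partitions of n into exactly k parts are in bijection with partitions of n − k into at most k parts (subtract 1 from each part). So p(60, exactly 7) = p(53, parts ≤ 7). Computing via the recurrence p(m, j) = p(m, j−1) + p(m−j, j) gives 23961.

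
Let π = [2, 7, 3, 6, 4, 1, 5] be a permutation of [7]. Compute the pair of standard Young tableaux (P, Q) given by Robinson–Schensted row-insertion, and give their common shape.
P = [1, 3, 4, 5] / [2] / [6] / [7];  Q = [1, 2, 4, 7] / [3] / [5] / [6];  common shape = (4, 1, 1, 1)

Row-insert the values π_1, π_2, … into P one at a time, bumping the leftmost entry strictly greater than the inserted value down to the next row. The recording tableau Q records, in position (i, j), the step at which that cell was added to P.
  Insert 2 (step 1): P = [2];  Q = [1]
  Insert 7 (step 2): P = [2, 7];  Q = [1, 2]
  Insert 3 (step 3): P = [2, 3] / [7];  Q = [1, 2] / [3]
  Insert 6 (step 4): P = [2, 3, 6] / [7];  Q = [1, 2, 4] / [3]
  Insert 4 (step 5): P = [2, 3, 4] / [6] / [7];  Q = [1, 2, 4] / [3] / [5]
  Insert 1 (step 6): P = [1, 3, 4] / [2] / [6] / [7];  Q = [1, 2, 4] / [3] / [5] / [6]
  Insert 5 (step 7): P = [1, 3, 4, 5] / [2] / [6] / [7];  Q = [1, 2, 4, 7] / [3] / [5] / [6]
Final shape: (4, 1, 1, 1).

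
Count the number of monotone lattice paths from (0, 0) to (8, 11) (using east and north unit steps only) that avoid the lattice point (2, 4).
Number of paths = 49842

Total paths from (0, 0) to (8, 11): C(19, 8) = 75582. Paths through (2, 4): (paths (0, 0) → (2, 4)) × (paths (2, 4) → (8, 11)) = C(6, 2) · C(13, 6) = 15 · 1716 = 25740. Avoidance count = 75582 − 25740 = 49842.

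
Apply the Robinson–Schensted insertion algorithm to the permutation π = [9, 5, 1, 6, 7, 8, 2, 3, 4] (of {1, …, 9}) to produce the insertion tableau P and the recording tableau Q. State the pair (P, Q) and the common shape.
P = [1, 2, 3, 4] / [5, 6, 7, 8] / [9];  Q = [1, 4, 5, 6] / [2, 7, 8, 9] / [3];  common shape = (4, 4, 1)

Row-insert the values π_1, π_2, … into P one at a time, bumping the leftmost entry strictly greater than the inserted value down to the next row. The recording tableau Q records, in position (i, j), the step at which that cell was added to P.
  Insert 9 (step 1): P = [9];  Q = [1]
  Insert 5 (step 2): P = [5] / [9];  Q = [1] / [2]
  Insert 1 (step 3): P = [1] / [5] / [9];  Q = [1] / [2] / [3]
  Insert 6 (step 4): P = [1, 6] / [5] / [9];  Q = [1, 4] / [2] / [3]
  Insert 7 (step 5): P = [1, 6, 7] / [5] / [9];  Q = [1, 4, 5] / [2] / [3]
  Insert 8 (step 6): P = [1, 6, 7, 8] / [5] / [9];  Q = [1, 4, 5, 6] / [2] / [3]
  Insert 2 (step 7): P = [1, 2, 7, 8] / [5, 6] / [9];  Q = [1, 4, 5, 6] / [2, 7] / [3]
  Insert 3 (step 8): P = [1, 2, 3, 8] / [5, 6, 7] / [9];  Q = [1, 4, 5, 6] / [2, 7, 8] / [3]
  Insert 4 (step 9): P = [1, 2, 3, 4] / [5, 6, 7, 8] / [9];  Q = [1, 4, 5, 6] / [2, 7, 8, 9] / [3]
Final shape: (4, 4, 1).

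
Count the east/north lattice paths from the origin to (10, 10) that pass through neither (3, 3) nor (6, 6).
Number of paths = 79436

Inclusion–exclusion. Total paths: C(20, 10) = 184756. Through P₁: C(6, 3)·C(14, 7) = 68640. Through P₂: C(12, 6)·C(8, 4) = 64680. Since P₁ is strictly southwest of P₂, a monotone path through both must visit P₁ then P₂; paths through both = C(6, 3)·C(6, 3)·C(8, 4) = 28000. Avoid both = 184756 − 68640 − 64680 + 28000 = 79436.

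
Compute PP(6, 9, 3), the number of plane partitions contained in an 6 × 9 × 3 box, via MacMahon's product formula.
PP(6, 9, 3) = 2530768240

Evaluate the triple product over i = 1..6, j = 1..9, k = 1..3. The factors are (2/1) · (3/2) · (4/3) · (3/2) · (4/3) · (5/4) · (4/3) · (5/4) · … (162 factors total). The numerators and denominators telescope so the product is an integer; carrying out the multiplication exactly gives PP(6, 9, 3) = 2530768240.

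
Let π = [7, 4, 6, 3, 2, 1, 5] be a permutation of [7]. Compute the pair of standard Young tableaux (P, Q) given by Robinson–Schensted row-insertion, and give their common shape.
P = [1, 5] / [2, 6] / [3] / [4] / [7];  Q = [1, 3] / [2, 7] / [4] / [5] / [6];  common shape = (2, 2, 1, 1, 1)

Row-insert the values π_1, π_2, … into P one at a time, bumping the leftmost entry strictly greater than the inserted value down to the next row. The recording tableau Q records, in position (i, j), the step at which that cell was added to P.
  Insert 7 (step 1): P = [7];  Q = [1]
  Insert 4 (step 2): P = [4] / [7];  Q = [1] / [2]
  Insert 6 (step 3): P = [4, 6] / [7];  Q = [1, 3] / [2]
  Insert 3 (step 4): P = [3, 6] / [4] / [7];  Q = [1, 3] / [2] / [4]
  Insert 2 (step 5): P = [2, 6] / [3] / [4] / [7];  Q = [1, 3] / [2] / [4] / [5]
  Insert 1 (step 6): P = [1, 6] / [2] / [3] / [4] / [7];  Q = [1, 3] / [2] / [4] / [5] / [6]
  Insert 5 (step 7): P = [1, 5] / [2, 6] / [3] / [4] / [7];  Q = [1, 3] / [2, 7] / [4] / [5] / [6]
Final shape: (2, 2, 1, 1, 1).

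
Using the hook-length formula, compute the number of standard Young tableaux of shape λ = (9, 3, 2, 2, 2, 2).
# SYT of shape (9, 3, 2, 2, 2, 2) = 19186200

Hook-length formula: f^λ = n! / Π hook(c), product over all cells c of the Young diagram. For λ = (9, 3, 2, 2, 2, 2), n = 20 boxes. Hook lengths by row (left-to-right, top-to-bottom): [14, 13, 8, 6, 5, 4, 3, 2, 1]; [7, 6, 1]; [5, 4]; [4, 3]; [3, 2]; [2, 1]. Product of hooks = 126804787200. So f^λ = 20! / 126804787200 = 2432902008176640000 / 126804787200 = 19186200.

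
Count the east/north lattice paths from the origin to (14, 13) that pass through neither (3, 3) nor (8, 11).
Number of paths = 11608404

Inclusion–exclusion. Total paths: C(27, 14) = 20058300. Through P₁: C(6, 3)·C(21, 11) = 7054320. Through P₂: C(19, 8)·C(8, 6) = 2116296. Since P₁ is strictly southwest of P₂, a monotone path through both must visit P₁ then P₂; paths through both = C(6, 3)·C(13, 5)·C(8, 6) = 720720. Avoid both = 20058300 − 7054320 − 2116296 + 720720 = 11608404.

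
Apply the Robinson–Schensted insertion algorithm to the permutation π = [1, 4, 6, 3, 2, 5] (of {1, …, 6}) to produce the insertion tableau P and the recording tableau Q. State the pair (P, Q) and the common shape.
P = [1, 2, 5] / [3, 6] / [4];  Q = [1, 2, 3] / [4, 6] / [5];  common shape = (3, 2, 1)

Row-insert the values π_1, π_2, … into P one at a time, bumping the leftmost entry strictly greater than the inserted value down to the next row. The recording tableau Q records, in position (i, j), the step at which that cell was added to P.
  Insert 1 (step 1): P = [1];  Q = [1]
  Insert 4 (step 2): P = [1, 4];  Q = [1, 2]
  Insert 6 (step 3): P = [1, 4, 6];  Q = [1, 2, 3]
  Insert 3 (step 4): P = [1, 3, 6] / [4];  Q = [1, 2, 3] / [4]
  Insert 2 (step 5): P = [1, 2, 6] / [3] / [4];  Q = [1, 2, 3] / [4] / [5]
  Insert 5 (step 6): P = [1, 2, 5] / [3, 6] / [4];  Q = [1, 2, 3] / [4, 6] / [5]
Final shape: (3, 2, 1).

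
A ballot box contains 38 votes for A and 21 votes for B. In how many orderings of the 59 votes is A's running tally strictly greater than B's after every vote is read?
Strict-lead orderings = 1495395699407610

Total orderings of the 59 votes with 38 for A: C(59, 38) = 5189902721473470. By the Bertrand ballot formula (Cycle Lemma / reflection principle), the number of orderings in which A is strictly ahead of B throughout is (p − q)/(p + q) · C(p + q, p) = (38 − 21)/(38 + 21) · 5189902721473470 = 1495395699407610.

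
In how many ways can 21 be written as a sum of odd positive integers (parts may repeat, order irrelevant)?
p_odd(21) = 76

Enumerate partitions using only odd parts via the recurrence o(n, m) = o(n, m−2) + o(n−m, m) over odd m, starting from the largest odd part ≤ n. This gives p_odd(21) = 76. (Euler's theorem: equals the count of distinct-part partitions.)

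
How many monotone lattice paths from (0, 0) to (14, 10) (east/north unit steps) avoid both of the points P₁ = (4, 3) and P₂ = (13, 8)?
Number of paths = 880316

Inclusion–exclusion. Total paths: C(24, 14) = 1961256. Through P₁: C(7, 4)·C(17, 10) = 680680. Through P₂: C(21, 13)·C(3, 1) = 610470. Since P₁ is strictly southwest of P₂, a monotone path through both must visit P₁ then P₂; paths through both = C(7, 4)·C(14, 9)·C(3, 1) = 210210. Avoid both = 1961256 − 680680 − 610470 + 210210 = 880316.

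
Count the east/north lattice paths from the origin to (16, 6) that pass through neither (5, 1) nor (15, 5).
Number of paths = 29409

Inclusion–exclusion. Total paths: C(22, 16) = 74613. Through P₁: C(6, 5)·C(16, 11) = 26208. Through P₂: C(20, 15)·C(2, 1) = 31008. Since P₁ is strictly southwest of P₂, a monotone path through both must visit P₁ then P₂; paths through both = C(6, 5)·C(14, 10)·C(2, 1) = 12012. Avoid both = 74613 − 26208 − 31008 + 12012 = 29409.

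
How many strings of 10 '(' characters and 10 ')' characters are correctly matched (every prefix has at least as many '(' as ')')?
C_10 = 16796

These balanced parentheses are counted by the Catalan number C_n = (1/(n + 1)) · C(2n, n). For n = 10: C_10 = (1/11) · C(20, 10) = 184756/11 = 16796.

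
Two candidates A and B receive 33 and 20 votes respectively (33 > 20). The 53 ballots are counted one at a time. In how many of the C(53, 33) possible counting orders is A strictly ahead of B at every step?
Strict-lead orderings = 49634247352235

Total orderings of the 53 votes with 33 for A: C(53, 33) = 202355008436035. By the Bertrand ballot formula (Cycle Lemma / reflection principle), the number of orderings in which A is strictly ahead of B throughout is (p − q)/(p + q) · C(p + q, p) = (33 − 20)/(33 + 20) · 202355008436035 = 49634247352235.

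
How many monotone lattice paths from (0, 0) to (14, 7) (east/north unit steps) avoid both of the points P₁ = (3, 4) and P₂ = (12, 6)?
Number of paths = 53623

Inclusion–exclusion. Total paths: C(21, 14) = 116280. Through P₁: C(7, 3)·C(14, 11) = 12740. Through P₂: C(18, 12)·C(3, 2) = 55692. Since P₁ is strictly southwest of P₂, a monotone path through both must visit P₁ then P₂; paths through both = C(7, 3)·C(11, 9)·C(3, 2) = 5775. Avoid both = 116280 − 12740 − 55692 + 5775 = 53623.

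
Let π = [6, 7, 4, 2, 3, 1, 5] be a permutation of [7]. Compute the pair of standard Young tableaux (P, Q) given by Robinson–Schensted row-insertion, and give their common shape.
P = [1, 3, 5] / [2, 7] / [4] / [6];  Q = [1, 2, 7] / [3, 5] / [4] / [6];  common shape = (3, 2, 1, 1)

Row-insert the values π_1, π_2, … into P one at a time, bumping the leftmost entry strictly greater than the inserted value down to the next row. The recording tableau Q records, in position (i, j), the step at which that cell was added to P.
  Insert 6 (step 1): P = [6];  Q = [1]
  Insert 7 (step 2): P = [6, 7];  Q = [1, 2]
  Insert 4 (step 3): P = [4, 7] / [6];  Q = [1, 2] / [3]
  Insert 2 (step 4): P = [2, 7] / [4] / [6];  Q = [1, 2] / [3] / [4]
  Insert 3 (step 5): P = [2, 3] / [4, 7] / [6];  Q = [1, 2] / [3, 5] / [4]
  Insert 1 (step 6): P = [1, 3] / [2, 7] / [4] / [6];  Q = [1, 2] / [3, 5] / [4] / [6]
  Insert 5 (step 7): P = [1, 3, 5] / [2, 7] / [4] / [6];  Q = [1, 2, 7] / [3, 5] / [4] / [6]
Final shape: (3, 2, 1, 1).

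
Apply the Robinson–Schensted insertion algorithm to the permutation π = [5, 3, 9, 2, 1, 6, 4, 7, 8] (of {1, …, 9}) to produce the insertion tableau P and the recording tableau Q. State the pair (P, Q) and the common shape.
P = [1, 4, 7, 8] / [2, 6] / [3, 9] / [5];  Q = [1, 3, 8, 9] / [2, 6] / [4, 7] / [5];  common shape = (4, 2, 2, 1)

Row-insert the values π_1, π_2, … into P one at a time, bumping the leftmost entry strictly greater than the inserted value down to the next row. The recording tableau Q records, in position (i, j), the step at which that cell was added to P.
  Insert 5 (step 1): P = [5];  Q = [1]
  Insert 3 (step 2): P = [3] / [5];  Q = [1] / [2]
  Insert 9 (step 3): P = [3, 9] / [5];  Q = [1, 3] / [2]
  Insert 2 (step 4): P = [2, 9] / [3] / [5];  Q = [1, 3] / [2] / [4]
  Insert 1 (step 5): P = [1, 9] / [2] / [3] / [5];  Q = [1, 3] / [2] / [4] / [5]
  Insert 6 (step 6): P = [1, 6] / [2, 9] / [3] / [5];  Q = [1, 3] / [2, 6] / [4] / [5]
  Insert 4 (step 7): P = [1, 4] / [2, 6] / [3, 9] / [5];  Q = [1, 3] / [2, 6] / [4, 7] / [5]
  Insert 7 (step 8): P = [1, 4, 7] / [2, 6] / [3, 9] / [5];  Q = [1, 3, 8] / [2, 6] / [4, 7] / [5]
  Insert 8 (step 9): P = [1, 4, 7, 8] / [2, 6] / [3, 9] / [5];  Q = [1, 3, 8, 9] / [2, 6] / [4, 7] / [5]
Final shape: (4, 2, 2, 1).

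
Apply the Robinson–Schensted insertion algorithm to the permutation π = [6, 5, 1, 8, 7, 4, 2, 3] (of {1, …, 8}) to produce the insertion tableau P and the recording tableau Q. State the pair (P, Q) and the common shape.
P = [1, 2, 3] / [4, 7] / [5, 8] / [6];  Q = [1, 4, 8] / [2, 5] / [3, 6] / [7];  common shape = (3, 2, 2, 1)

Row-insert the values π_1, π_2, … into P one at a time, bumping the leftmost entry strictly greater than the inserted value down to the next row. The recording tableau Q records, in position (i, j), the step at which that cell was added to P.
  Insert 6 (step 1): P = [6];  Q = [1]
  Insert 5 (step 2): P = [5] / [6];  Q = [1] / [2]
  Insert 1 (step 3): P = [1] / [5] / [6];  Q = [1] / [2] / [3]
  Insert 8 (step 4): P = [1, 8] / [5] / [6];  Q = [1, 4] / [2] / [3]
  Insert 7 (step 5): P = [1, 7] / [5, 8] / [6];  Q = [1, 4] / [2, 5] / [3]
  Insert 4 (step 6): P = [1, 4] / [5, 7] / [6, 8];  Q = [1, 4] / [2, 5] / [3, 6]
  Insert 2 (step 7): P = [1, 2] / [4, 7] / [5, 8] / [6];  Q = [1, 4] / [2, 5] / [3, 6] / [7]
  Insert 3 (step 8): P = [1, 2, 3] / [4, 7] / [5, 8] / [6];  Q = [1, 4, 8] / [2, 5] / [3, 6] / [7]
Final shape: (3, 2, 2, 1).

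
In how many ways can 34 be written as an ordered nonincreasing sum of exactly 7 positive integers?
p(34, 7 parts) = 1175

Partitions of n into exactly k parts are in bijection with partitions of n − k into at most k parts (subtract 1 from each part). So p(34, exactly 7) = p(27, parts ≤ 7). Computing via the recurrence p(m, j) = p(m, j−1) + p(m−j, j) gives 1175.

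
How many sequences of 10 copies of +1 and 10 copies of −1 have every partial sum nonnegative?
C_10 = 16796

These ballot sequences are counted by the Catalan number C_n = (1/(n + 1)) · C(2n, n). For n = 10: C_10 = (1/11) · C(20, 10) = 184756/11 = 16796.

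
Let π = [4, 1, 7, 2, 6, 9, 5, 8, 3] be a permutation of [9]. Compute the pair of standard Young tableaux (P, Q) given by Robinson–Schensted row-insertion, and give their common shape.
P = [1, 2, 3, 8] / [4, 5, 9] / [6] / [7];  Q = [1, 3, 5, 6] / [2, 4, 8] / [7] / [9];  common shape = (4, 3, 1, 1)

Row-insert the values π_1, π_2, … into P one at a time, bumping the leftmost entry strictly greater than the inserted value down to the next row. The recording tableau Q records, in position (i, j), the step at which that cell was added to P.
  Insert 4 (step 1): P = [4];  Q = [1]
  Insert 1 (step 2): P = [1] / [4];  Q = [1] / [2]
  Insert 7 (step 3): P = [1, 7] / [4];  Q = [1, 3] / [2]
  Insert 2 (step 4): P = [1, 2] / [4, 7];  Q = [1, 3] / [2, 4]
  Insert 6 (step 5): P = [1, 2, 6] / [4, 7];  Q = [1, 3, 5] / [2, 4]
  Insert 9 (step 6): P = [1, 2, 6, 9] / [4, 7];  Q = [1, 3, 5, 6] / [2, 4]
  Insert 5 (step 7): P = [1, 2, 5, 9] / [4, 6] / [7];  Q = [1, 3, 5, 6] / [2, 4] / [7]
  Insert 8 (step 8): P = [1, 2, 5, 8] / [4, 6, 9] / [7];  Q = [1, 3, 5, 6] / [2, 4, 8] / [7]
  Insert 3 (step 9): P = [1, 2, 3, 8] / [4, 5, 9] / [6] / [7];  Q = [1, 3, 5, 6] / [2, 4, 8] / [7] / [9]
Final shape: (4, 3, 1, 1).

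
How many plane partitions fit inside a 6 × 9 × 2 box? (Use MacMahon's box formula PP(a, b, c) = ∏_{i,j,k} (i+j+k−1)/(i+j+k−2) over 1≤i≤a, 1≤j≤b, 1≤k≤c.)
PP(6, 9, 2) = 5725720

Evaluate the triple product over i = 1..6, j = 1..9, k = 1..2. The factors are (2/1) · (3/2) · (3/2) · (4/3) · (4/3) · (5/4) · (5/4) · (6/5) · … (108 factors total). The numerators and denominators telescope so the product is an integer; carrying out the multiplication exactly gives PP(6, 9, 2) = 5725720.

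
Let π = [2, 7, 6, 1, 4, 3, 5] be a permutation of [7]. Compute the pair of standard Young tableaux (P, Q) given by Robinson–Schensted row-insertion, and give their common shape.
P = [1, 3, 5] / [2, 4] / [6] / [7];  Q = [1, 2, 7] / [3, 5] / [4] / [6];  common shape = (3, 2, 1, 1)

Row-insert the values π_1, π_2, … into P one at a time, bumping the leftmost entry strictly greater than the inserted value down to the next row. The recording tableau Q records, in position (i, j), the step at which that cell was added to P.
  Insert 2 (step 1): P = [2];  Q = [1]
  Insert 7 (step 2): P = [2, 7];  Q = [1, 2]
  Insert 6 (step 3): P = [2, 6] / [7];  Q = [1, 2] / [3]
  Insert 1 (step 4): P = [1, 6] / [2] / [7];  Q = [1, 2] / [3] / [4]
  Insert 4 (step 5): P = [1, 4] / [2, 6] / [7];  Q = [1, 2] / [3, 5] / [4]
  Insert 3 (step 6): P = [1, 3] / [2, 4] / [6] / [7];  Q = [1, 2] / [3, 5] / [4] / [6]
  Insert 5 (step 7): P = [1, 3, 5] / [2, 4] / [6] / [7];  Q = [1, 2, 7] / [3, 5] / [4] / [6]
Final shape: (3, 2, 1, 1).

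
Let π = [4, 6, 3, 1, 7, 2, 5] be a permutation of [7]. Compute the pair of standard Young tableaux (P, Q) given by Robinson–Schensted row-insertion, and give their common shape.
P = [1, 2, 5] / [3, 6, 7] / [4];  Q = [1, 2, 5] / [3, 6, 7] / [4];  common shape = (3, 3, 1)

Row-insert the values π_1, π_2, … into P one at a time, bumping the leftmost entry strictly greater than the inserted value down to the next row. The recording tableau Q records, in position (i, j), the step at which that cell was added to P.
  Insert 4 (step 1): P = [4];  Q = [1]
  Insert 6 (step 2): P = [4, 6];  Q = [1, 2]
  Insert 3 (step 3): P = [3, 6] / [4];  Q = [1, 2] / [3]
  Insert 1 (step 4): P = [1, 6] / [3] / [4];  Q = [1, 2] / [3] / [4]
  Insert 7 (step 5): P = [1, 6, 7] / [3] / [4];  Q = [1, 2, 5] / [3] / [4]
  Insert 2 (step 6): P = [1, 2, 7] / [3, 6] / [4];  Q = [1, 2, 5] / [3, 6] / [4]
  Insert 5 (step 7): P = [1, 2, 5] / [3, 6, 7] / [4];  Q = [1, 2, 5] / [3, 6, 7] / [4]
Final shape: (3, 3, 1).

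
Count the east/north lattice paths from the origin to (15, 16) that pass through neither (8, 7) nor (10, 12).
Number of paths = 162473409

Inclusion–exclusion. Total paths: C(31, 15) = 300540195. Through P₁: C(15, 8)·C(16, 7) = 73616400. Through P₂: C(22, 10)·C(9, 5) = 81477396. Since P₁ is strictly southwest of P₂, a monotone path through both must visit P₁ then P₂; paths through both = C(15, 8)·C(7, 2)·C(9, 5) = 17027010. Avoid both = 300540195 − 73616400 − 81477396 + 17027010 = 162473409.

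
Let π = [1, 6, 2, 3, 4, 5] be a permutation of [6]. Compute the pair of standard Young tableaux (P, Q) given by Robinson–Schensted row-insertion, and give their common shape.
P = [1, 2, 3, 4, 5] / [6];  Q = [1, 2, 4, 5, 6] / [3];  common shape = (5, 1)

Row-insert the values π_1, π_2, … into P one at a time, bumping the leftmost entry strictly greater than the inserted value down to the next row. The recording tableau Q records, in position (i, j), the step at which that cell was added to P.
  Insert 1 (step 1): P = [1];  Q = [1]
  Insert 6 (step 2): P = [1, 6];  Q = [1, 2]
  Insert 2 (step 3): P = [1, 2] / [6];  Q = [1, 2] / [3]
  Insert 3 (step 4): P = [1, 2, 3] / [6];  Q = [1, 2, 4] / [3]
  Insert 4 (step 5): P = [1, 2, 3, 4] / [6];  Q = [1, 2, 4, 5] / [3]
  Insert 5 (step 6): P = [1, 2, 3, 4, 5] / [6];  Q = [1, 2, 4, 5, 6] / [3]
Final shape: (5, 1).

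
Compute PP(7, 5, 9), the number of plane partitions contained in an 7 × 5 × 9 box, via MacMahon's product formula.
PP(7, 5, 9) = 2424984388825856

Evaluate the triple product over i = 1..7, j = 1..5, k = 1..9. The factors are (2/1) · (3/2) · (4/3) · (5/4) · (6/5) · (7/6) · (8/7) · (9/8) · … (315 factors total). The numerators and denominators telescope so the product is an integer; carrying out the multiplication exactly gives PP(7, 5, 9) = 2424984388825856.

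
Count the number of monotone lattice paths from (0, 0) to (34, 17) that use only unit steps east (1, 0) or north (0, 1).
Number of paths = 14771069086725

A monotone lattice path from (0, 0) to (34, 17) consists of 34 east steps and 17 north steps in some order, so it is determined by which 34 of the 51 steps are east. The count is C(51, 34) = 14771069086725.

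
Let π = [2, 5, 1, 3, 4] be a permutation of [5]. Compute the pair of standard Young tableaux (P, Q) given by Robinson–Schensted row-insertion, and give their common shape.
P = [1, 3, 4] / [2, 5];  Q = [1, 2, 5] / [3, 4];  common shape = (3, 2)

Row-insert the values π_1, π_2, … into P one at a time, bumping the leftmost entry strictly greater than the inserted value down to the next row. The recording tableau Q records, in position (i, j), the step at which that cell was added to P.
  Insert 2 (step 1): P = [2];  Q = [1]
  Insert 5 (step 2): P = [2, 5];  Q = [1, 2]
  Insert 1 (step 3): P = [1, 5] / [2];  Q = [1, 2] / [3]
  Insert 3 (step 4): P = [1, 3] / [2, 5];  Q = [1, 2] / [3, 4]
  Insert 4 (step 5): P = [1, 3, 4] / [2, 5];  Q = [1, 2, 5] / [3, 4]
Final shape: (3, 2).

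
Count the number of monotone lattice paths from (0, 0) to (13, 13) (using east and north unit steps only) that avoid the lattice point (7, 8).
Number of paths = 7427630

Total paths from (0, 0) to (13, 13): C(26, 13) = 10400600. Paths through (7, 8): (paths (0, 0) → (7, 8)) × (paths (7, 8) → (13, 13)) = C(15, 7) · C(11, 6) = 6435 · 462 = 2972970. Avoidance count = 10400600 − 2972970 = 7427630.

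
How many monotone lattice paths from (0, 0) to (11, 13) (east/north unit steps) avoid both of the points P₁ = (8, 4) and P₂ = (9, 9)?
Number of paths = 1702494

Inclusion–exclusion. Total paths: C(24, 11) = 2496144. Through P₁: C(12, 8)·C(12, 3) = 108900. Through P₂: C(18, 9)·C(6, 2) = 729300. Since P₁ is strictly southwest of P₂, a monotone path through both must visit P₁ then P₂; paths through both = C(12, 8)·C(6, 1)·C(6, 2) = 44550. Avoid both = 2496144 − 108900 − 729300 + 44550 = 1702494.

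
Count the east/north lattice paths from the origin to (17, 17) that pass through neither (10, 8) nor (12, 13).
Number of paths = 1293560568

Inclusion–exclusion. Total paths: C(34, 17) = 2333606220. Through P₁: C(18, 10)·C(16, 7) = 500591520. Through P₂: C(25, 12)·C(9, 5) = 655237800. Since P₁ is strictly southwest of P₂, a monotone path through both must visit P₁ then P₂; paths through both = C(18, 10)·C(7, 2)·C(9, 5) = 115783668. Avoid both = 2333606220 − 500591520 − 655237800 + 115783668 = 1293560568.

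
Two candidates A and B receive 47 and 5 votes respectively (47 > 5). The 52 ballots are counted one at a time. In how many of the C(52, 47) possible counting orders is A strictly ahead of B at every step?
Strict-lead orderings = 2099160

Total orderings of the 52 votes with 47 for A: C(52, 47) = 2598960. By the Bertrand ballot formula (Cycle Lemma / reflection principle), the number of orderings in which A is strictly ahead of B throughout is (p − q)/(p + q) · C(p + q, p) = (47 − 5)/(47 + 5) · 2598960 = 2099160.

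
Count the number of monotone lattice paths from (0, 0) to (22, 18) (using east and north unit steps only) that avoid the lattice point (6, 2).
Number of paths = 96550010880

Total paths from (0, 0) to (22, 18): C(40, 22) = 113380261800. Paths through (6, 2): (paths (0, 0) → (6, 2)) × (paths (6, 2) → (22, 18)) = C(8, 6) · C(32, 16) = 28 · 601080390 = 16830250920. Avoidance count = 113380261800 − 16830250920 = 96550010880.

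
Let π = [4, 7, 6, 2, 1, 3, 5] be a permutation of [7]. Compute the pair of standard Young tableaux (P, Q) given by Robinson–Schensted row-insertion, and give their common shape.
P = [1, 3, 5] / [2, 6] / [4] / [7];  Q = [1, 2, 7] / [3, 6] / [4] / [5];  common shape = (3, 2, 1, 1)

Row-insert the values π_1, π_2, … into P one at a time, bumping the leftmost entry strictly greater than the inserted value down to the next row. The recording tableau Q records, in position (i, j), the step at which that cell was added to P.
  Insert 4 (step 1): P = [4];  Q = [1]
  Insert 7 (step 2): P = [4, 7];  Q = [1, 2]
  Insert 6 (step 3): P = [4, 6] / [7];  Q = [1, 2] / [3]
  Insert 2 (step 4): P = [2, 6] / [4] / [7];  Q = [1, 2] / [3] / [4]
  Insert 1 (step 5): P = [1, 6] / [2] / [4] / [7];  Q = [1, 2] / [3] / [4] / [5]
  Insert 3 (step 6): P = [1, 3] / [2, 6] / [4] / [7];  Q = [1, 2] / [3, 6] / [4] / [5]
  Insert 5 (step 7): P = [1, 3, 5] / [2, 6] / [4] / [7];  Q = [1, 2, 7] / [3, 6] / [4] / [5]
Final shape: (3, 2, 1, 1).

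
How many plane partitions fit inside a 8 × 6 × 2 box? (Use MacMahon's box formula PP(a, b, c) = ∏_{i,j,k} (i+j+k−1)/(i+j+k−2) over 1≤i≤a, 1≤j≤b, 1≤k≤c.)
PP(8, 6, 2) = 2147145

Evaluate the triple product over i = 1..8, j = 1..6, k = 1..2. The factors are (2/1) · (3/2) · (3/2) · (4/3) · (4/3) · (5/4) · (5/4) · (6/5) · … (96 factors total). The numerators and denominators telescope so the product is an integer; carrying out the multiplication exactly gives PP(8, 6, 2) = 2147145.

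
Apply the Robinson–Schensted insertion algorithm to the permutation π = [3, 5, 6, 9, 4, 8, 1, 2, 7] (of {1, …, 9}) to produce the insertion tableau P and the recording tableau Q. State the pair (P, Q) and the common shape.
P = [1, 2, 6, 7] / [3, 4, 8] / [5, 9];  Q = [1, 2, 3, 4] / [5, 6, 9] / [7, 8];  common shape = (4, 3, 2)

Row-insert the values π_1, π_2, … into P one at a time, bumping the leftmost entry strictly greater than the inserted value down to the next row. The recording tableau Q records, in position (i, j), the step at which that cell was added to P.
  Insert 3 (step 1): P = [3];  Q = [1]
  Insert 5 (step 2): P = [3, 5];  Q = [1, 2]
  Insert 6 (step 3): P = [3, 5, 6];  Q = [1, 2, 3]
  Insert 9 (step 4): P = [3, 5, 6, 9];  Q = [1, 2, 3, 4]
  Insert 4 (step 5): P = [3, 4, 6, 9] / [5];  Q = [1, 2, 3, 4] / [5]
  Insert 8 (step 6): P = [3, 4, 6, 8] / [5, 9];  Q = [1, 2, 3, 4] / [5, 6]
  Insert 1 (step 7): P = [1, 4, 6, 8] / [3, 9] / [5];  Q = [1, 2, 3, 4] / [5, 6] / [7]
  Insert 2 (step 8): P = [1, 2, 6, 8] / [3, 4] / [5, 9];  Q = [1, 2, 3, 4] / [5, 6] / [7, 8]
  Insert 7 (step 9): P = [1, 2, 6, 7] / [3, 4, 8] / [5, 9];  Q = [1, 2, 3, 4] / [5, 6, 9] / [7, 8]
Final shape: (4, 3, 2).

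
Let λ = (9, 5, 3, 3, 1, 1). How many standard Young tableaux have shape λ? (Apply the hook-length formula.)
# SYT of shape (9, 5, 3, 3, 1, 1) = 1862340480

Hook-length formula: f^λ = n! / Π hook(c), product over all cells c of the Young diagram. For λ = (9, 5, 3, 3, 1, 1), n = 22 boxes. Hook lengths by row (left-to-right, top-to-bottom): [14, 11, 10, 7, 6, 4, 3, 2, 1]; [9, 6, 5, 2, 1]; [6, 3, 2]; [5, 2, 1]; [2]; [1]. Product of hooks = 603542016000. So f^λ = 22! / 603542016000 = 1124000727777607680000 / 603542016000 = 1862340480.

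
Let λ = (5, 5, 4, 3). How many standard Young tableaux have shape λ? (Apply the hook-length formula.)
# SYT of shape (5, 5, 4, 3) = 583440

Hook-length formula: f^λ = n! / Π hook(c), product over all cells c of the Young diagram. For λ = (5, 5, 4, 3), n = 17 boxes. Hook lengths by row (left-to-right, top-to-bottom): [8, 7, 6, 4, 2]; [7, 6, 5, 3, 1]; [5, 4, 3, 1]; [3, 2, 1]. Product of hooks = 609638400. So f^λ = 17! / 609638400 = 355687428096000 / 609638400 = 583440.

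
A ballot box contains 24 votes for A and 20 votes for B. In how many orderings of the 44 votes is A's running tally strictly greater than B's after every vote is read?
Strict-lead orderings = 160094486370

Total orderings of the 44 votes with 24 for A: C(44, 24) = 1761039350070. By the Bertrand ballot formula (Cycle Lemma / reflection principle), the number of orderings in which A is strictly ahead of B throughout is (p − q)/(p + q) · C(p + q, p) = (24 − 20)/(24 + 20) · 1761039350070 = 160094486370.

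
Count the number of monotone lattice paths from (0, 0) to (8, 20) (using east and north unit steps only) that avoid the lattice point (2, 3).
Number of paths = 2098635

Total paths from (0, 0) to (8, 20): C(28, 8) = 3108105. Paths through (2, 3): (paths (0, 0) → (2, 3)) × (paths (2, 3) → (8, 20)) = C(5, 2) · C(23, 6) = 10 · 100947 = 1009470. Avoidance count = 3108105 − 1009470 = 2098635.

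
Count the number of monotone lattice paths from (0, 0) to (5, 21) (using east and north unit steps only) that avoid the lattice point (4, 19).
Number of paths = 39215

Total paths from (0, 0) to (5, 21): C(26, 5) = 65780. Paths through (4, 19): (paths (0, 0) → (4, 19)) × (paths (4, 19) → (5, 21)) = C(23, 4) · C(3, 1) = 8855 · 3 = 26565. Avoidance count = 65780 − 26565 = 39215.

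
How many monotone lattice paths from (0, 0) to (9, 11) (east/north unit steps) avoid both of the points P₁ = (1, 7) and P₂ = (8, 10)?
Number of paths = 78404

Inclusion–exclusion. Total paths: C(20, 9) = 167960. Through P₁: C(8, 1)·C(12, 8) = 3960. Through P₂: C(18, 8)·C(2, 1) = 87516. Since P₁ is strictly southwest of P₂, a monotone path through both must visit P₁ then P₂; paths through both = C(8, 1)·C(10, 7)·C(2, 1) = 1920. Avoid both = 167960 − 3960 − 87516 + 1920 = 78404.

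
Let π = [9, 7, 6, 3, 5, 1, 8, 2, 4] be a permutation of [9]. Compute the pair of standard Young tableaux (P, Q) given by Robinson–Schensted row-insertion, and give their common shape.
P = [1, 2, 4] / [3, 5, 8] / [6] / [7] / [9];  Q = [1, 5, 7] / [2, 8, 9] / [3] / [4] / [6];  common shape = (3, 3, 1, 1, 1)

Row-insert the values π_1, π_2, … into P one at a time, bumping the leftmost entry strictly greater than the inserted value down to the next row. The recording tableau Q records, in position (i, j), the step at which that cell was added to P.
  Insert 9 (step 1): P = [9];  Q = [1]
  Insert 7 (step 2): P = [7] / [9];  Q = [1] / [2]
  Insert 6 (step 3): P = [6] / [7] / [9];  Q = [1] / [2] / [3]
  Insert 3 (step 4): P = [3] / [6] / [7] / [9];  Q = [1] / [2] / [3] / [4]
  Insert 5 (step 5): P = [3, 5] / [6] / [7] / [9];  Q = [1, 5] / [2] / [3] / [4]
  Insert 1 (step 6): P = [1, 5] / [3] / [6] / [7] / [9];  Q = [1, 5] / [2] / [3] / [4] / [6]
  Insert 8 (step 7): P = [1, 5, 8] / [3] / [6] / [7] / [9];  Q = [1, 5, 7] / [2] / [3] / [4] / [6]
  Insert 2 (step 8): P = [1, 2, 8] / [3, 5] / [6] / [7] / [9];  Q = [1, 5, 7] / [2, 8] / [3] / [4] / [6]
  Insert 4 (step 9): P = [1, 2, 4] / [3, 5, 8] / [6] / [7] / [9];  Q = [1, 5, 7] / [2, 8, 9] / [3] / [4] / [6]
Final shape: (3, 3, 1, 1, 1).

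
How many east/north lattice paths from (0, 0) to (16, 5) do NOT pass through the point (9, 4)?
Number of paths = 14629

Total paths from (0, 0) to (16, 5): C(21, 16) = 20349. Paths through (9, 4): (paths (0, 0) → (9, 4)) × (paths (9, 4) → (16, 5)) = C(13, 9) · C(8, 7) = 715 · 8 = 5720. Avoidance count = 20349 − 5720 = 14629.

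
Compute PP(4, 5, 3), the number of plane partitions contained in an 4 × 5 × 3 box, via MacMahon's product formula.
PP(4, 5, 3) = 116424

Evaluate the triple product over i = 1..4, j = 1..5, k = 1..3. The factors are (2/1) · (3/2) · (4/3) · (3/2) · (4/3) · (5/4) · (4/3) · (5/4) · … (60 factors total). The numerators and denominators telescope so the product is an integer; carrying out the multiplication exactly gives PP(4, 5, 3) = 116424.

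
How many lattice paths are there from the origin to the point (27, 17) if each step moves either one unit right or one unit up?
Number of paths = 686353797976

A monotone lattice path from (0, 0) to (27, 17) consists of 27 east steps and 17 north steps in some order, so it is determined by which 27 of the 44 steps are east. The count is C(44, 27) = 686353797976.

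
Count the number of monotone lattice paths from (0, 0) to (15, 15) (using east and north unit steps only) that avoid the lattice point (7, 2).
Number of paths = 147791880

Total paths from (0, 0) to (15, 15): C(30, 15) = 155117520. Paths through (7, 2): (paths (0, 0) → (7, 2)) × (paths (7, 2) → (15, 15)) = C(9, 7) · C(21, 8) = 36 · 203490 = 7325640. Avoidance count = 155117520 − 7325640 = 147791880.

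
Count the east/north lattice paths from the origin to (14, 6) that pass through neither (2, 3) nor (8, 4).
Number of paths = 22310

Inclusion–exclusion. Total paths: C(20, 14) = 38760. Through P₁: C(5, 2)·C(15, 12) = 4550. Through P₂: C(12, 8)·C(8, 6) = 13860. Since P₁ is strictly southwest of P₂, a monotone path through both must visit P₁ then P₂; paths through both = C(5, 2)·C(7, 6)·C(8, 6) = 1960. Avoid both = 38760 − 4550 − 13860 + 1960 = 22310.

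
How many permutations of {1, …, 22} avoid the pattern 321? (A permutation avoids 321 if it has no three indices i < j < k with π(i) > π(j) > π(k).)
C_22 = 91482563640

These 321-avoiding permutations are counted by the Catalan number C_n = (1/(n + 1)) · C(2n, n). For n = 22: C_22 = (1/23) · C(44, 22) = 2104098963720/23 = 91482563640.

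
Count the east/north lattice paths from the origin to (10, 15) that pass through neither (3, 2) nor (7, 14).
Number of paths = 2101240

Inclusion–exclusion. Total paths: C(25, 10) = 3268760. Through P₁: C(5, 3)·C(20, 7) = 775200. Through P₂: C(21, 7)·C(4, 3) = 465120. Since P₁ is strictly southwest of P₂, a monotone path through both must visit P₁ then P₂; paths through both = C(5, 3)·C(16, 4)·C(4, 3) = 72800. Avoid both = 3268760 − 775200 − 465120 + 72800 = 2101240.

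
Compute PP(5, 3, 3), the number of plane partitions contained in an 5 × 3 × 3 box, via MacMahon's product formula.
PP(5, 3, 3) = 14112

Evaluate the triple product over i = 1..5, j = 1..3, k = 1..3. The factors are (2/1) · (3/2) · (4/3) · (3/2) · (4/3) · (5/4) · (4/3) · (5/4) · … (45 factors total). The numerators and denominators telescope so the product is an integer; carrying out the multiplication exactly gives PP(5, 3, 3) = 14112.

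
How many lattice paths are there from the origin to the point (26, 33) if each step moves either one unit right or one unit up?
Number of paths = 39602161018878633

A monotone lattice path from (0, 0) to (26, 33) consists of 26 east steps and 33 north steps in some order, so it is determined by which 26 of the 59 steps are east. The count is C(59, 26) = 39602161018878633.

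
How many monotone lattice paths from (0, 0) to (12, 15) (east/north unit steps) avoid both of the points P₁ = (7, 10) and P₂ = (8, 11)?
Number of paths = 9914944

Inclusion–exclusion. Total paths: C(27, 12) = 17383860. Through P₁: C(17, 7)·C(10, 5) = 4900896. Through P₂: C(19, 8)·C(8, 4) = 5290740. Since P₁ is strictly southwest of P₂, a monotone path through both must visit P₁ then P₂; paths through both = C(17, 7)·C(2, 1)·C(8, 4) = 2722720. Avoid both = 17383860 − 4900896 − 5290740 + 2722720 = 9914944.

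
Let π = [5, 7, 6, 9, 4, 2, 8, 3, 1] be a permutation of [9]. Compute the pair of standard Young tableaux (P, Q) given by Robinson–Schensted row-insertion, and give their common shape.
P = [1, 3, 8] / [2, 6] / [4, 9] / [5] / [7];  Q = [1, 2, 4] / [3, 7] / [5, 8] / [6] / [9];  common shape = (3, 2, 2, 1, 1)

Row-insert the values π_1, π_2, … into P one at a time, bumping the leftmost entry strictly greater than the inserted value down to the next row. The recording tableau Q records, in position (i, j), the step at which that cell was added to P.
  Insert 5 (step 1): P = [5];  Q = [1]
  Insert 7 (step 2): P = [5, 7];  Q = [1, 2]
  Insert 6 (step 3): P = [5, 6] / [7];  Q = [1, 2] / [3]
  Insert 9 (step 4): P = [5, 6, 9] / [7];  Q = [1, 2, 4] / [3]
  Insert 4 (step 5): P = [4, 6, 9] / [5] / [7];  Q = [1, 2, 4] / [3] / [5]
  Insert 2 (step 6): P = [2, 6, 9] / [4] / [5] / [7];  Q = [1, 2, 4] / [3] / [5] / [6]
  Insert 8 (step 7): P = [2, 6, 8] / [4, 9] / [5] / [7];  Q = [1, 2, 4] / [3, 7] / [5] / [6]
  Insert 3 (step 8): P = [2, 3, 8] / [4, 6] / [5, 9] / [7];  Q = [1, 2, 4] / [3, 7] / [5, 8] / [6]
  Insert 1 (step 9): P = [1, 3, 8] / [2, 6] / [4, 9] / [5] / [7];  Q = [1, 2, 4] / [3, 7] / [5, 8] / [6] / [9]
Final shape: (3, 2, 2, 1, 1).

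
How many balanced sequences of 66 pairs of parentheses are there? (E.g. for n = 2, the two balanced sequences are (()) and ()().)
C_66 = 5632681584560312734993915705849145100

These balanced parentheses are counted by the Catalan number C_n = (1/(n + 1)) · C(2n, n). For n = 66: C_66 = (1/67) · C(132, 66) = 377389666165540953244592352291892721700/67 = 5632681584560312734993915705849145100.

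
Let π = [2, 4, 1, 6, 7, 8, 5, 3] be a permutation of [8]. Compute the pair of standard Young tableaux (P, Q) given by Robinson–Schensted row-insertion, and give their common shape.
P = [1, 3, 5, 7, 8] / [2, 4] / [6];  Q = [1, 2, 4, 5, 6] / [3, 7] / [8];  common shape = (5, 2, 1)

Row-insert the values π_1, π_2, … into P one at a time, bumping the leftmost entry strictly greater than the inserted value down to the next row. The recording tableau Q records, in position (i, j), the step at which that cell was added to P.
  Insert 2 (step 1): P = [2];  Q = [1]
  Insert 4 (step 2): P = [2, 4];  Q = [1, 2]
  Insert 1 (step 3): P = [1, 4] / [2];  Q = [1, 2] / [3]
  Insert 6 (step 4): P = [1, 4, 6] / [2];  Q = [1, 2, 4] / [3]
  Insert 7 (step 5): P = [1, 4, 6, 7] / [2];  Q = [1, 2, 4, 5] / [3]
  Insert 8 (step 6): P = [1, 4, 6, 7, 8] / [2];  Q = [1, 2, 4, 5, 6] / [3]
  Insert 5 (step 7): P = [1, 4, 5, 7, 8] / [2, 6];  Q = [1, 2, 4, 5, 6] / [3, 7]
  Insert 3 (step 8): P = [1, 3, 5, 7, 8] / [2, 4] / [6];  Q = [1, 2, 4, 5, 6] / [3, 7] / [8]
Final shape: (5, 2, 1).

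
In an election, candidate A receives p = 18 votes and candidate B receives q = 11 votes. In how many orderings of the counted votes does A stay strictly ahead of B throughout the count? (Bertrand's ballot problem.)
Strict-lead orderings = 8351070

Total orderings of the 29 votes with 18 for A: C(29, 18) = 34597290. By the Bertrand ballot formula (Cycle Lemma / reflection principle), the number of orderings in which A is strictly ahead of B throughout is (p − q)/(p + q) · C(p + q, p) = (18 − 11)/(18 + 11) · 34597290 = 8351070.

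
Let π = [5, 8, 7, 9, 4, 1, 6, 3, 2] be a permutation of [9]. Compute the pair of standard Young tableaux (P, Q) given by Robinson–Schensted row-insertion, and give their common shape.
P = [1, 2, 9] / [3, 6] / [4, 7] / [5] / [8];  Q = [1, 2, 4] / [3, 7] / [5, 8] / [6] / [9];  common shape = (3, 2, 2, 1, 1)

Row-insert the values π_1, π_2, … into P one at a time, bumping the leftmost entry strictly greater than the inserted value down to the next row. The recording tableau Q records, in position (i, j), the step at which that cell was added to P.
  Insert 5 (step 1): P = [5];  Q = [1]
  Insert 8 (step 2): P = [5, 8];  Q = [1, 2]
  Insert 7 (step 3): P = [5, 7] / [8];  Q = [1, 2] / [3]
  Insert 9 (step 4): P = [5, 7, 9] / [8];  Q = [1, 2, 4] / [3]
  Insert 4 (step 5): P = [4, 7, 9] / [5] / [8];  Q = [1, 2, 4] / [3] / [5]
  Insert 1 (step 6): P = [1, 7, 9] / [4] / [5] / [8];  Q = [1, 2, 4] / [3] / [5] / [6]
  Insert 6 (step 7): P = [1, 6, 9] / [4, 7] / [5] / [8];  Q = [1, 2, 4] / [3, 7] / [5] / [6]
  Insert 3 (step 8): P = [1, 3, 9] / [4, 6] / [5, 7] / [8];  Q = [1, 2, 4] / [3, 7] / [5, 8] / [6]
  Insert 2 (step 9): P = [1, 2, 9] / [3, 6] / [4, 7] / [5] / [8];  Q = [1, 2, 4] / [3, 7] / [5, 8] / [6] / [9]
Final shape: (3, 2, 2, 1, 1).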